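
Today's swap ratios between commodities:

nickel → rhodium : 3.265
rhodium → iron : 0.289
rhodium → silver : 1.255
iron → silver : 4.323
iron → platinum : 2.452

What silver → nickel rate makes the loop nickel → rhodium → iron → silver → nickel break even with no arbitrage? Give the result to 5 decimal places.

Known legs of the cycle: 3.265 × 0.289 × 4.323 = 4.079117955
For no arbitrage the full-cycle product must be 1, so the missing rate is 1 / 4.079117955 ≈ 0.2451510.

0.24515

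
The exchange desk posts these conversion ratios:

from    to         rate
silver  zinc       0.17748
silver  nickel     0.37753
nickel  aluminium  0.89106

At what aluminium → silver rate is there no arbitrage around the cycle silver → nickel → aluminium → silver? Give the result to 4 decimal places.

2.9726

Known legs of the cycle: 0.37753 × 0.89106 = 0.3364018818
For no arbitrage the full-cycle product must be 1, so the missing rate is 1 / 0.3364018818 ≈ 2.972635.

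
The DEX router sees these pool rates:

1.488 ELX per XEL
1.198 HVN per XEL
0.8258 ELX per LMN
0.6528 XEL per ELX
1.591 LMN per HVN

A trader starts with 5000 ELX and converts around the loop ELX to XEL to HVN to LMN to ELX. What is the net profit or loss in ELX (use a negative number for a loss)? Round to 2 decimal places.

137.50

5000 ELX × 0.6528 = 3264 XEL
3264 XEL × 1.198 = 3910.272 HVN
3910.272 HVN × 1.591 = 6221.242752 LMN
6221.242752 LMN × 0.8258 = 5137.5022646016 ELX
Net change: 5137.5022646016 − 5000 = 137.5022646016 ELX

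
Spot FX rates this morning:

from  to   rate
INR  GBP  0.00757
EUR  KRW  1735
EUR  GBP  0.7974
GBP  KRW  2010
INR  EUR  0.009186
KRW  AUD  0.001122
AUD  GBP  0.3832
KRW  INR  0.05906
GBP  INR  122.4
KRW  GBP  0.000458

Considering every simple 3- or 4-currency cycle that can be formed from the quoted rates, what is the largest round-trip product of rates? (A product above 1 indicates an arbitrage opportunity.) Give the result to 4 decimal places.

KRW→INR→EUR→KRW: 0.05906 × 0.009186 × 1735 = 0.94128
KRW→INR→GBP→KRW: 0.05906 × 0.00757 × 2010 = 0.89864
GBP→INR→EUR→GBP: 122.4 × 0.009186 × 0.7974 = 0.89657
KRW→GBP→INR→EUR→KRW: 0.000458 × 122.4 × 0.009186 × 1735 = 0.89346
KRW→INR→EUR→GBP→KRW: 0.05906 × 0.009186 × 0.7974 × 2010 = 0.86955
KRW→AUD→GBP→KRW: 0.001122 × 0.3832 × 2010 = 0.86420
Maximum is KRW→INR→EUR→KRW at 0.9413; no arbitrage — every cycle loses value.

0.9413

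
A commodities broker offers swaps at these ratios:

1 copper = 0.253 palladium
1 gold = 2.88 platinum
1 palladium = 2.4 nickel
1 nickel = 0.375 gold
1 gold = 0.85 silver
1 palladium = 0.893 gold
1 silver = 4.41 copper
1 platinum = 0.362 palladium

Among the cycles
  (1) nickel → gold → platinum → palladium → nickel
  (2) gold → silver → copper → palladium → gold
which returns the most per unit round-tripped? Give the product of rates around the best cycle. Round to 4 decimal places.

(1) 0.375 × 2.88 × 0.362 × 2.4 = 0.93830
(2) 0.85 × 4.41 × 0.253 × 0.893 = 0.84689
Highest is cycle (1) at 0.9383 (≤1, no arbitrage).

0.9383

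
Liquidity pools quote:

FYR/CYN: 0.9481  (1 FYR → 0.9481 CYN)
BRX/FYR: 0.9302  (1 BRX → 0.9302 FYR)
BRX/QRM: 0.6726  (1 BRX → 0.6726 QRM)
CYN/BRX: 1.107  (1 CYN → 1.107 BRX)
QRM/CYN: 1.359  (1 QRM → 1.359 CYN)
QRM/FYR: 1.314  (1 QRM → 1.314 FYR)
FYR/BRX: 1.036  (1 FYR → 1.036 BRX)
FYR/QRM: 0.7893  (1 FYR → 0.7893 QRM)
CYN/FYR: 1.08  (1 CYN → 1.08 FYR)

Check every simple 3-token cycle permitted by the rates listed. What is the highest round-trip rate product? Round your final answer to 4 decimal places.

CYN→FYR→QRM→CYN: 1.08 × 0.7893 × 1.359 = 1.15847
BRX→QRM→CYN→BRX: 0.6726 × 1.359 × 1.107 = 1.01187
BRX→FYR→CYN→BRX: 0.9302 × 0.9481 × 1.107 = 0.97629
BRX→QRM→FYR→BRX: 0.6726 × 1.314 × 1.036 = 0.91561
Maximum is CYN→FYR→QRM→CYN at 1.1585; arbitrage exists.

1.1585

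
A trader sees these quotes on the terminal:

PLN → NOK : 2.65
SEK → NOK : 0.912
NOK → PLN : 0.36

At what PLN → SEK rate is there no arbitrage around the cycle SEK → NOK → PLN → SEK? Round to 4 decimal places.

3.0458

Known legs of the cycle: 0.912 × 0.36 = 0.32832
For no arbitrage the full-cycle product must be 1, so the missing rate is 1 / 0.32832 ≈ 3.045809.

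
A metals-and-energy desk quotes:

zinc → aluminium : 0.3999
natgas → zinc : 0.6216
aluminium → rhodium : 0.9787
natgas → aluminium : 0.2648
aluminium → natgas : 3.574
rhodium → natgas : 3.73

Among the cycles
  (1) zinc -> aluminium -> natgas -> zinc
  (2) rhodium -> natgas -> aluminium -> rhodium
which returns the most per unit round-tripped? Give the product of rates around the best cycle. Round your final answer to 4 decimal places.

0.9667

(1) 0.3999 × 3.574 × 0.6216 = 0.88842
(2) 3.73 × 0.2648 × 0.9787 = 0.96667
Highest is cycle (2) at 0.9667 (≤1, no arbitrage).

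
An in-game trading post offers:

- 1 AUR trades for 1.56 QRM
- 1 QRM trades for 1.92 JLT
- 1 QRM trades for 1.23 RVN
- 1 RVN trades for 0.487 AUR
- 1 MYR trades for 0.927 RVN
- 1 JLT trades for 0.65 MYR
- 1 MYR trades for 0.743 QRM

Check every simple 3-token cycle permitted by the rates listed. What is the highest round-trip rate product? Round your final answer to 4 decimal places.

0.9345

RVN→AUR→QRM→RVN: 0.487 × 1.56 × 1.23 = 0.93446
QRM→JLT→MYR→QRM: 1.92 × 0.65 × 0.743 = 0.92726
Maximum is RVN→AUR→QRM→RVN at 0.9345; no arbitrage — every cycle loses value.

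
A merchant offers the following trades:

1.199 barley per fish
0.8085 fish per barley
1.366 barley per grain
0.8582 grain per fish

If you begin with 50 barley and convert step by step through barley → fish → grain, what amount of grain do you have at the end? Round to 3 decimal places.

50 barley × 0.8085 = 40.425 fish
40.425 fish × 0.8582 = 34.692735 grain

34.693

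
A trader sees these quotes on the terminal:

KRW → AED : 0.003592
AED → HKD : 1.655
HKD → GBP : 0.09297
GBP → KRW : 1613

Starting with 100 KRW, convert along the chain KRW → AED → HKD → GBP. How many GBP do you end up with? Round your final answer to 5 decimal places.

100 KRW × 0.003592 = 0.3592 AED
0.3592 AED × 1.655 = 0.594476 HKD
0.594476 HKD × 0.09297 = 0.05526843372 GBP

0.05527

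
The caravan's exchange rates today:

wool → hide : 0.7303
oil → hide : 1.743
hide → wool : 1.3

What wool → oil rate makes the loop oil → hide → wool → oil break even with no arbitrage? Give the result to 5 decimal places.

Known legs of the cycle: 1.743 × 1.3 = 2.2659
For no arbitrage the full-cycle product must be 1, so the missing rate is 1 / 2.2659 ≈ 0.4413257.

0.44133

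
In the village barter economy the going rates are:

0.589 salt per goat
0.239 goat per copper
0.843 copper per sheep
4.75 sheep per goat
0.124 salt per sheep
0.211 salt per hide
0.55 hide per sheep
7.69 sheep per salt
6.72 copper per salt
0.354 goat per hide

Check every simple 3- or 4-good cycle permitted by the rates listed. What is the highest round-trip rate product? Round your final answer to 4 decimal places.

0.9570

copper→goat→sheep→copper: 0.239 × 4.75 × 0.843 = 0.95702
salt→copper→goat→salt: 6.72 × 0.239 × 0.589 = 0.94598
salt→copper→goat→sheep→salt: 6.72 × 0.239 × 4.75 × 0.124 = 0.94598
hide→goat→sheep→hide: 0.354 × 4.75 × 0.55 = 0.92483
salt→sheep→copper→goat→salt: 7.69 × 0.843 × 0.239 × 0.589 = 0.91257
salt→sheep→hide→salt: 7.69 × 0.55 × 0.211 = 0.89242
salt→sheep→hide→goat→salt: 7.69 × 0.55 × 0.354 × 0.589 = 0.88188
Maximum is copper→goat→sheep→copper at 0.9570; no arbitrage — every cycle loses value.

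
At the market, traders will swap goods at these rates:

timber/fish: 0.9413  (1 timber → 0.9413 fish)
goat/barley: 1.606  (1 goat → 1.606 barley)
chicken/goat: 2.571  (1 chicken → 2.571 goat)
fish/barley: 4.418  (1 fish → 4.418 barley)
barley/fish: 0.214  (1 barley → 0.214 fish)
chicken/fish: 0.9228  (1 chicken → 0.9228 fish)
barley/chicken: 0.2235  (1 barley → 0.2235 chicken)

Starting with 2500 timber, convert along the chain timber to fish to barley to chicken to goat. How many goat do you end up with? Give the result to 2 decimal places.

5974.11

2500 timber × 0.9413 = 2353.25 fish
2353.25 fish × 4.418 = 10396.6585 barley
10396.6585 barley × 0.2235 = 2323.65317475 chicken
2323.65317475 chicken × 2.571 = 5974.11231228225 goat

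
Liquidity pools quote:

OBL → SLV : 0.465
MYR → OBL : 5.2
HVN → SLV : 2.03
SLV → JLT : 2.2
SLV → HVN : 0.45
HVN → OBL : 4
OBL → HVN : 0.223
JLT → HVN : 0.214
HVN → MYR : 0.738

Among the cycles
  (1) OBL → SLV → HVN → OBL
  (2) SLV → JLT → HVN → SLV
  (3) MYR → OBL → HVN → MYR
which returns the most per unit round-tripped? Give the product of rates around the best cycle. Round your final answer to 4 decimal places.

0.9557

(1) 0.465 × 0.45 × 4 = 0.83700
(2) 2.2 × 0.214 × 2.03 = 0.95572
(3) 5.2 × 0.223 × 0.738 = 0.85578
Highest is cycle (2) at 0.9557 (≤1, no arbitrage).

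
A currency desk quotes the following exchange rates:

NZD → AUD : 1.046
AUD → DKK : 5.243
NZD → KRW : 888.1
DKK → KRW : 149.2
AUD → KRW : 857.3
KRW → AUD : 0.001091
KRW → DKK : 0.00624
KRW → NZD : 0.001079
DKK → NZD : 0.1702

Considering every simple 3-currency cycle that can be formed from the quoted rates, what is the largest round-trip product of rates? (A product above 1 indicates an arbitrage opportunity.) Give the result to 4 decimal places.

AUD→KRW→NZD→AUD: 857.3 × 0.001079 × 1.046 = 0.96758
DKK→NZD→KRW→DKK: 0.1702 × 888.1 × 0.00624 = 0.94320
DKK→NZD→AUD→DKK: 0.1702 × 1.046 × 5.243 = 0.93341
DKK→KRW→AUD→DKK: 149.2 × 0.001091 × 5.243 = 0.85344
Maximum is AUD→KRW→NZD→AUD at 0.9676; no arbitrage — every cycle loses value.

0.9676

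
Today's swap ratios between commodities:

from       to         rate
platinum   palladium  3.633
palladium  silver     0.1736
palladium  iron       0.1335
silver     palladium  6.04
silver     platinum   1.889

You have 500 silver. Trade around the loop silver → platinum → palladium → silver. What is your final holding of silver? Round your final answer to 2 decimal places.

595.69

500 silver × 1.889 = 944.5 platinum
944.5 platinum × 3.633 = 3431.3685 palladium
3431.3685 palladium × 0.1736 = 595.6855716 silver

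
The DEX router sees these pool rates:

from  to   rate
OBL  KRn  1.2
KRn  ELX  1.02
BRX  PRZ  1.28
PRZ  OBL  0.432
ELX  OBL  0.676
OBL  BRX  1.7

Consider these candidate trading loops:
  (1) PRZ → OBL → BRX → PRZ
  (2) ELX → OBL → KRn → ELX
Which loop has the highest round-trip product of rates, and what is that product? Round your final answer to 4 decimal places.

(1) 0.432 × 1.7 × 1.28 = 0.94003
(2) 0.676 × 1.2 × 1.02 = 0.82742
Highest is cycle (1) at 0.9400 (≤1, no arbitrage).

0.9400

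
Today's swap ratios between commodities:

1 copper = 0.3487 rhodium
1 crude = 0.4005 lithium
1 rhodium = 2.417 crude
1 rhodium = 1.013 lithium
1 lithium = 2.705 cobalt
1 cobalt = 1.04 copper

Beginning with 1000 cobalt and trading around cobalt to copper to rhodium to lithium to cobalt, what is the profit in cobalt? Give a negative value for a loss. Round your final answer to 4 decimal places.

1000 cobalt × 1.04 = 1040 copper
1040 copper × 0.3487 = 362.648 rhodium
362.648 rhodium × 1.013 = 367.362424 lithium
367.362424 lithium × 2.705 = 993.71535692 cobalt
Net change: 993.71535692 − 1000 = -6.28464308 cobalt

-6.2846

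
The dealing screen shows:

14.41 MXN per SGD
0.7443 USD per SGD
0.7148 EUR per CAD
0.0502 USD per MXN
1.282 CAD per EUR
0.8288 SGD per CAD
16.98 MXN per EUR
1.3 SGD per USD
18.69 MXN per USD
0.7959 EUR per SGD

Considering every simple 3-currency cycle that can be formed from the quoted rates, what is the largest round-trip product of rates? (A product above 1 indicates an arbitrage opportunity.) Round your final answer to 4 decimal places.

0.9404

SGD→MXN→USD→SGD: 14.41 × 0.0502 × 1.3 = 0.94040
CAD→SGD→EUR→CAD: 0.8288 × 0.7959 × 1.282 = 0.84566
Maximum is SGD→MXN→USD→SGD at 0.9404; no arbitrage — every cycle loses value.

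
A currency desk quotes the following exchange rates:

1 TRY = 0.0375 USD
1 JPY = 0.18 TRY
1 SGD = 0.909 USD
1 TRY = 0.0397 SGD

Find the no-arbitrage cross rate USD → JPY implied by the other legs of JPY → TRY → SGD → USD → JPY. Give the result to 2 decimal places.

153.95

Known legs of the cycle: 0.18 × 0.0397 × 0.909 = 0.006495714
For no arbitrage the full-cycle product must be 1, so the missing rate is 1 / 0.006495714 ≈ 153.9477.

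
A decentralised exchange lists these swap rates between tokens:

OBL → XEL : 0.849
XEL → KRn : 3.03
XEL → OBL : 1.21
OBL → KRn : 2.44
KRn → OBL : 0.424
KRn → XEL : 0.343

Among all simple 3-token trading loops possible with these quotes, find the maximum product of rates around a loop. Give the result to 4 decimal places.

1.0907

XEL→KRn→OBL→XEL: 3.03 × 0.424 × 0.849 = 1.09073
XEL→OBL→KRn→XEL: 1.21 × 2.44 × 0.343 = 1.01267
Maximum is XEL→KRn→OBL→XEL at 1.0907; arbitrage exists.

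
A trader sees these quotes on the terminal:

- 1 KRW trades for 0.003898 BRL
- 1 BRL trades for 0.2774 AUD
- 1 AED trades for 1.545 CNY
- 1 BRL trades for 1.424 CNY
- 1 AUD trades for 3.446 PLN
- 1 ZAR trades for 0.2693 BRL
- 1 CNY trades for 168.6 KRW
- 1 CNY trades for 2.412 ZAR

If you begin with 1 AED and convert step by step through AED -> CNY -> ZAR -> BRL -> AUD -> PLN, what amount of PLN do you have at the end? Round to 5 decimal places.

1 AED × 1.545 = 1.545 CNY
1.545 CNY × 2.412 = 3.72654 ZAR
3.72654 ZAR × 0.2693 = 1.003557222 BRL
1.003557222 BRL × 0.2774 = 0.2783867733828 AUD
0.2783867733828 AUD × 3.446 = 0.9593208210771288 PLN

0.95932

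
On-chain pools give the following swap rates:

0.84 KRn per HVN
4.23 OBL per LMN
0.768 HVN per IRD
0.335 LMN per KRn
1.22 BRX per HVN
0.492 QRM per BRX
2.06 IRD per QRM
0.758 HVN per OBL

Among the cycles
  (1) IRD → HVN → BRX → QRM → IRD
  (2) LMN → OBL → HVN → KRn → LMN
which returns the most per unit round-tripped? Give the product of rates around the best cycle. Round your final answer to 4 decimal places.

0.9496

(1) 0.768 × 1.22 × 0.492 × 2.06 = 0.94963
(2) 4.23 × 0.758 × 0.84 × 0.335 = 0.90226
Highest is cycle (1) at 0.9496 (≤1, no arbitrage).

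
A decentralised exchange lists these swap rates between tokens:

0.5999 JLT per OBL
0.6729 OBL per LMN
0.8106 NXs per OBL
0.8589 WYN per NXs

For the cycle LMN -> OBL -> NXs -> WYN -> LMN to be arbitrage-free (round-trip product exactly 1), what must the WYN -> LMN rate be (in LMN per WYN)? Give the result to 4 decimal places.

Known legs of the cycle: 0.6729 × 0.8106 × 0.8589 = 0.468489358386
For no arbitrage the full-cycle product must be 1, so the missing rate is 1 / 0.468489358386 ≈ 2.134520.

2.1345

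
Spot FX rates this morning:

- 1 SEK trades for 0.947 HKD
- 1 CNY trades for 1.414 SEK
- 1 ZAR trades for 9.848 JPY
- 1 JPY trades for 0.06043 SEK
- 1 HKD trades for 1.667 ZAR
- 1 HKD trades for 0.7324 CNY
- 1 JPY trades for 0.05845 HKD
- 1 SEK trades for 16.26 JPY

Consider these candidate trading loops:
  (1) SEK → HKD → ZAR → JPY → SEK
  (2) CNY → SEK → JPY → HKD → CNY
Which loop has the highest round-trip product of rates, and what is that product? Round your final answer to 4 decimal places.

0.9842

(1) 0.947 × 1.667 × 9.848 × 0.06043 = 0.93948
(2) 1.414 × 16.26 × 0.05845 × 0.7324 = 0.98424
Highest is cycle (2) at 0.9842 (≤1, no arbitrage).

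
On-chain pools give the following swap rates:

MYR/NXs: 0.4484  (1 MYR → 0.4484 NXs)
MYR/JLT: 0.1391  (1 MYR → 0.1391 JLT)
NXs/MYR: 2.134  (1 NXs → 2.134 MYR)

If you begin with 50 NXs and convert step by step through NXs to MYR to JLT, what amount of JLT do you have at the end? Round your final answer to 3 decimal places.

14.842

50 NXs × 2.134 = 106.7 MYR
106.7 MYR × 0.1391 = 14.84197 JLT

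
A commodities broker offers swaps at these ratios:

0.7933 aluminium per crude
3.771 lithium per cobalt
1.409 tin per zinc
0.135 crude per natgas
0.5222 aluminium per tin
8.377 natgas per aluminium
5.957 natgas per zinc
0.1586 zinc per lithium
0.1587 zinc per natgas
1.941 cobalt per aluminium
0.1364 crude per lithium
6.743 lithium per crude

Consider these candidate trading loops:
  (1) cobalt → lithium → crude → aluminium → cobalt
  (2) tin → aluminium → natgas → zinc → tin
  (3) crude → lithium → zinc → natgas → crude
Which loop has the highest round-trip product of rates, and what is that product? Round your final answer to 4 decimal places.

(1) 3.771 × 0.1364 × 0.7933 × 1.941 = 0.79202
(2) 0.5222 × 8.377 × 0.1587 × 1.409 = 0.97817
(3) 6.743 × 0.1586 × 5.957 × 0.135 = 0.86004
Highest is cycle (2) at 0.9782 (≤1, no arbitrage).

0.9782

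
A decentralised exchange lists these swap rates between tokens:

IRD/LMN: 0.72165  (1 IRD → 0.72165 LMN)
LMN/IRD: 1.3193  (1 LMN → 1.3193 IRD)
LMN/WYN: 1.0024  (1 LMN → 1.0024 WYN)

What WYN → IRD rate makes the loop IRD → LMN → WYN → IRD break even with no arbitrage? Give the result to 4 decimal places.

Known legs of the cycle: 0.72165 × 1.0024 = 0.72338196
For no arbitrage the full-cycle product must be 1, so the missing rate is 1 / 0.72338196 ≈ 1.382396.

1.3824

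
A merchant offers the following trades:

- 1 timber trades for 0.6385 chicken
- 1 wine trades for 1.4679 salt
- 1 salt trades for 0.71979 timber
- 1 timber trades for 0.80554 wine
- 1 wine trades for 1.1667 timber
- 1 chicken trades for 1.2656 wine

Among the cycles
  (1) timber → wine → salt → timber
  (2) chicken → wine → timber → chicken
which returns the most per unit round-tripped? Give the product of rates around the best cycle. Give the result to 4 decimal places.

0.9428

(1) 0.80554 × 1.4679 × 0.71979 = 0.85112
(2) 1.2656 × 1.1667 × 0.6385 = 0.94279
Highest is cycle (2) at 0.9428 (≤1, no arbitrage).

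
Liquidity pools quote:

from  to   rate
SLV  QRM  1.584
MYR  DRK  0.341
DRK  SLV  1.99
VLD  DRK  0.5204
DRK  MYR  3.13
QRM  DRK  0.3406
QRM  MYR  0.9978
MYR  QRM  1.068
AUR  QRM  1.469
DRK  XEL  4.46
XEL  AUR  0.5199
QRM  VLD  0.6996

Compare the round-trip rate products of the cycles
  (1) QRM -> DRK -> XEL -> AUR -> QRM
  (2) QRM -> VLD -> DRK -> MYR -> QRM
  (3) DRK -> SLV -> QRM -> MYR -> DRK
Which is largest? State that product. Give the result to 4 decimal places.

(1) 0.3406 × 4.46 × 0.5199 × 1.469 = 1.16017
(2) 0.6996 × 0.5204 × 3.13 × 1.068 = 1.21703
(3) 1.99 × 1.584 × 0.9978 × 0.341 = 1.07252
Highest is cycle (2) at 1.2170 (>1, arbitrage).

1.2170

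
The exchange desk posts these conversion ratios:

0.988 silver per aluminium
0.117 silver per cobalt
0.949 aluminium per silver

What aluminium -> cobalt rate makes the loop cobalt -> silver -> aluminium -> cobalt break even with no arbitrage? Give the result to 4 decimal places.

9.0063

Known legs of the cycle: 0.117 × 0.949 = 0.111033
For no arbitrage the full-cycle product must be 1, so the missing rate is 1 / 0.111033 ≈ 9.006331.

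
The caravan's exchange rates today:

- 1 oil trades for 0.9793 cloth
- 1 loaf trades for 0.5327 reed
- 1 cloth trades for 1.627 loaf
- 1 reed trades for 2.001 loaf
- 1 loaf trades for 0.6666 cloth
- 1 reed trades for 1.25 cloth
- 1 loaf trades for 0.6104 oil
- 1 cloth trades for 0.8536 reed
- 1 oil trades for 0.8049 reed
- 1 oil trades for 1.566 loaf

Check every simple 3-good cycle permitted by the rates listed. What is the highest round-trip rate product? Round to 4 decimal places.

reed→loaf→cloth→reed: 2.001 × 0.6666 × 0.8536 = 1.13859
reed→cloth→loaf→reed: 1.25 × 1.627 × 0.5327 = 1.08338
oil→reed→loaf→oil: 0.8049 × 2.001 × 0.6104 = 0.98311
oil→cloth→loaf→oil: 0.9793 × 1.627 × 0.6104 = 0.97256
Maximum is reed→loaf→cloth→reed at 1.1386; arbitrage exists.

1.1386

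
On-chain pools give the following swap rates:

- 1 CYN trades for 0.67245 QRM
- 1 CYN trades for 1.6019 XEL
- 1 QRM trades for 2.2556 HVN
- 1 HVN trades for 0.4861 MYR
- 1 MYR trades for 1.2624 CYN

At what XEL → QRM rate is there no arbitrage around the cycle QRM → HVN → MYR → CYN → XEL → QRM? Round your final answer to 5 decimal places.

Known legs of the cycle: 2.2556 × 0.4861 × 1.2624 × 1.6019 = 2.2172777259544896
For no arbitrage the full-cycle product must be 1, so the missing rate is 1 / 2.2172777259544896 ≈ 0.4510035.

0.45100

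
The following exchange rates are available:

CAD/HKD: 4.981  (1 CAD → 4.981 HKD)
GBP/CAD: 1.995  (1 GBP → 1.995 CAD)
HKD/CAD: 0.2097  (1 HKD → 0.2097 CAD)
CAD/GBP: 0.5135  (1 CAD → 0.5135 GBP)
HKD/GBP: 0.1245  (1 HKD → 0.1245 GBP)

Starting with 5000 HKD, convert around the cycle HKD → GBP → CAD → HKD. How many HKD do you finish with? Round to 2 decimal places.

6185.84

5000 HKD × 0.1245 = 622.5 GBP
622.5 GBP × 1.995 = 1241.8875 CAD
1241.8875 CAD × 4.981 = 6185.8416375 HKD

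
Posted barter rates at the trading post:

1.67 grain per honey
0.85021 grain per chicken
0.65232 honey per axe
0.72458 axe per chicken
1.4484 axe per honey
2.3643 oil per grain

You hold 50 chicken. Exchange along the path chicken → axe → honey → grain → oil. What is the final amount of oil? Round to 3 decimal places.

93.312

50 chicken × 0.72458 = 36.229 axe
36.229 axe × 0.65232 = 23.63290128 honey
23.63290128 honey × 1.67 = 39.4669451376 grain
39.4669451376 grain × 2.3643 = 93.31169838882768 oil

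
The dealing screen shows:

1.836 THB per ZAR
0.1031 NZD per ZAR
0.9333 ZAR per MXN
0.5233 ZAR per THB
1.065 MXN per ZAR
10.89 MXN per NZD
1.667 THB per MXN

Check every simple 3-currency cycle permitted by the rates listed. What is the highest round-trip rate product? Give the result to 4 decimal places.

MXN→ZAR→NZD→MXN: 0.9333 × 0.1031 × 10.89 = 1.04787
MXN→THB→ZAR→MXN: 1.667 × 0.5233 × 1.065 = 0.92904
Maximum is MXN→ZAR→NZD→MXN at 1.0479; arbitrage exists.

1.0479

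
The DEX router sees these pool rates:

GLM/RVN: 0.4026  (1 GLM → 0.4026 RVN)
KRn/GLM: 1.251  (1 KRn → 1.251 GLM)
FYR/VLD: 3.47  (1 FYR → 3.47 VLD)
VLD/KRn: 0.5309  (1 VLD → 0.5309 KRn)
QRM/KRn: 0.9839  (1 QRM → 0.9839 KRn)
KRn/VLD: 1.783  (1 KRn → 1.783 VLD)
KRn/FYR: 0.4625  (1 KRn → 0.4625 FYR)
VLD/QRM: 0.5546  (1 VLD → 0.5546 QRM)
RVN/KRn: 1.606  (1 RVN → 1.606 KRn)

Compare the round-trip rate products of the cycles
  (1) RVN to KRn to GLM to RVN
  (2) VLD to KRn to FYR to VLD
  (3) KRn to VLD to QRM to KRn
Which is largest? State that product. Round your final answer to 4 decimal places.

0.9729

(1) 1.606 × 1.251 × 0.4026 = 0.80887
(2) 0.5309 × 0.4625 × 3.47 = 0.85203
(3) 1.783 × 0.5546 × 0.9839 = 0.97293
Highest is cycle (3) at 0.9729 (≤1, no arbitrage).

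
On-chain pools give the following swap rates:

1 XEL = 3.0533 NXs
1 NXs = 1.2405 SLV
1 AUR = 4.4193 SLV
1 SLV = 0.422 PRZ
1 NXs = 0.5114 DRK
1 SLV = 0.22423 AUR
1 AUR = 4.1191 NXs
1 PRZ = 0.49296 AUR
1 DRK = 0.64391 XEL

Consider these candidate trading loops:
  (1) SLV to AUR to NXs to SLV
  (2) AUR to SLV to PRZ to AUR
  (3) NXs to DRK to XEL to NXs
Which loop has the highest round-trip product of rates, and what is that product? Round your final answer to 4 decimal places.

1.1458

(1) 0.22423 × 4.1191 × 1.2405 = 1.14576
(2) 4.4193 × 0.422 × 0.49296 = 0.91934
(3) 0.5114 × 0.64391 × 3.0533 = 1.00544
Highest is cycle (1) at 1.1458 (>1, arbitrage).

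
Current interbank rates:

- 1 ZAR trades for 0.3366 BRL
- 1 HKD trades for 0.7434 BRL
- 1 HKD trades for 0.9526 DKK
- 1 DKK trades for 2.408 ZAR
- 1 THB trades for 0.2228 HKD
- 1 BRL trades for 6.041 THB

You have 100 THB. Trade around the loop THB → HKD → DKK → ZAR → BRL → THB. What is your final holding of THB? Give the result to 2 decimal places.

103.92

100 THB × 0.2228 = 22.28 HKD
22.28 HKD × 0.9526 = 21.223928 DKK
21.223928 DKK × 2.408 = 51.107218624 ZAR
51.107218624 ZAR × 0.3366 = 17.2026897888384 BRL
17.2026897888384 BRL × 6.041 = 103.9214490143727744 THB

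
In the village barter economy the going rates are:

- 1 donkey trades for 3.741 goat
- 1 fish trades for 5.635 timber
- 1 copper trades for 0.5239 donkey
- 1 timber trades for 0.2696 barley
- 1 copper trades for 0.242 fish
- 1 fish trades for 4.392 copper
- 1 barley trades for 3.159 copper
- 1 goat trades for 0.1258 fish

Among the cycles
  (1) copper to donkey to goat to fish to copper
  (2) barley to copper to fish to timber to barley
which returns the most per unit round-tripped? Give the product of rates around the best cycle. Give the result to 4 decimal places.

(1) 0.5239 × 3.741 × 0.1258 × 4.392 = 1.08288
(2) 3.159 × 0.242 × 5.635 × 0.2696 = 1.16139
Highest is cycle (2) at 1.1614 (>1, arbitrage).

1.1614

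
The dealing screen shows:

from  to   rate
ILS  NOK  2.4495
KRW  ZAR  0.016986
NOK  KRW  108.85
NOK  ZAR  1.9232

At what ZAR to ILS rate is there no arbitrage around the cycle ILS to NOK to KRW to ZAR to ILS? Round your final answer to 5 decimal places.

Known legs of the cycle: 2.4495 × 108.85 × 0.016986 = 4.52894448195
For no arbitrage the full-cycle product must be 1, so the missing rate is 1 / 4.52894448195 ≈ 0.2208020.

0.22080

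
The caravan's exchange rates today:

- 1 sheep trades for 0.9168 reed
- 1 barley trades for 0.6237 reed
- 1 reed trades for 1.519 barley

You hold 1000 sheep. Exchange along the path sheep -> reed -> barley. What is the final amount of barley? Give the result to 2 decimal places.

1000 sheep × 0.9168 = 916.8 reed
916.8 reed × 1.519 = 1392.6192 barley

1392.62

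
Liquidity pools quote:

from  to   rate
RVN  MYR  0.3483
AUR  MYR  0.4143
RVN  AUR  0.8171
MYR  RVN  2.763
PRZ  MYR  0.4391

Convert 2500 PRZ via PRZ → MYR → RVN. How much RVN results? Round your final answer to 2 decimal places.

3033.08

2500 PRZ × 0.4391 = 1097.75 MYR
1097.75 MYR × 2.763 = 3033.08325 RVN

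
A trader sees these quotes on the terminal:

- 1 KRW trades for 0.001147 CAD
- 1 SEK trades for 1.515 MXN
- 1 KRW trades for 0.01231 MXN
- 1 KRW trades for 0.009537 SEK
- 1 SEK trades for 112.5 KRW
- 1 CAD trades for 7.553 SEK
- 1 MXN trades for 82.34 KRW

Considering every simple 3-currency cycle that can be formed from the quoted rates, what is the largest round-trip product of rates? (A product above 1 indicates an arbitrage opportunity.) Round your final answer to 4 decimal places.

1.1897

KRW→SEK→MXN→KRW: 0.009537 × 1.515 × 82.34 = 1.18969
KRW→CAD→SEK→KRW: 0.001147 × 7.553 × 112.5 = 0.97462
Maximum is KRW→SEK→MXN→KRW at 1.1897; arbitrage exists.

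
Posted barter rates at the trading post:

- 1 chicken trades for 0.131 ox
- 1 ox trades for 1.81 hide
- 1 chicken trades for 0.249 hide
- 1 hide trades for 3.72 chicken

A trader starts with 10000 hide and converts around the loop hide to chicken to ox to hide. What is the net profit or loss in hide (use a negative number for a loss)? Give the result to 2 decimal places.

10000 hide × 3.72 = 37200 chicken
37200 chicken × 0.131 = 4873.2 ox
4873.2 ox × 1.81 = 8820.492 hide
Net change: 8820.492 − 10000 = -1179.508 hide

-1179.51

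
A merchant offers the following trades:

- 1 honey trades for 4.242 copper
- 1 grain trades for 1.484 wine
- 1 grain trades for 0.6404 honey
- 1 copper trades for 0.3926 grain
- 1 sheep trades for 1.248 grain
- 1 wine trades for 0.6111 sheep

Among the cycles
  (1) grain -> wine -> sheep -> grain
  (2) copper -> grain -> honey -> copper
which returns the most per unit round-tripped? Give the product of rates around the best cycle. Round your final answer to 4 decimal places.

(1) 1.484 × 0.6111 × 1.248 = 1.13178
(2) 0.3926 × 0.6404 × 4.242 = 1.06653
Highest is cycle (1) at 1.1318 (>1, arbitrage).

1.1318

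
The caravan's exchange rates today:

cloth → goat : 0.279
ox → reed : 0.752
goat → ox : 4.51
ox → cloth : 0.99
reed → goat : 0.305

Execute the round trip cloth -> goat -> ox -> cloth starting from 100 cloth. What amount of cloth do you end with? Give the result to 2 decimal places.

100 cloth × 0.279 = 27.9 goat
27.9 goat × 4.51 = 125.829 ox
125.829 ox × 0.99 = 124.57071 cloth

124.57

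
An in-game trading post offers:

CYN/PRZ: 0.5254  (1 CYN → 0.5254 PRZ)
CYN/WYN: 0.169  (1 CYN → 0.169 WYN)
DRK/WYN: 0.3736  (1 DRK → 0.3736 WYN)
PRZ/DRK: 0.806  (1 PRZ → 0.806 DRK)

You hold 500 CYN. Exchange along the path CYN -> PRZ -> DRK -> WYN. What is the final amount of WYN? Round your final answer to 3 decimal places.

79.105

500 CYN × 0.5254 = 262.7 PRZ
262.7 PRZ × 0.806 = 211.7362 DRK
211.7362 DRK × 0.3736 = 79.10464432 WYN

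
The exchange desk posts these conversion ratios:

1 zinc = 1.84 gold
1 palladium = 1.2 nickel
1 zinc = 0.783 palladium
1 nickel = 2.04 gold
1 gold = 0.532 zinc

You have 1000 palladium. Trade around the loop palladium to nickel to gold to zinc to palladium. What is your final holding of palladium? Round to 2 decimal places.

1000 palladium × 1.2 = 1200 nickel
1200 nickel × 2.04 = 2448 gold
2448 gold × 0.532 = 1302.336 zinc
1302.336 zinc × 0.783 = 1019.729088 palladium

1019.73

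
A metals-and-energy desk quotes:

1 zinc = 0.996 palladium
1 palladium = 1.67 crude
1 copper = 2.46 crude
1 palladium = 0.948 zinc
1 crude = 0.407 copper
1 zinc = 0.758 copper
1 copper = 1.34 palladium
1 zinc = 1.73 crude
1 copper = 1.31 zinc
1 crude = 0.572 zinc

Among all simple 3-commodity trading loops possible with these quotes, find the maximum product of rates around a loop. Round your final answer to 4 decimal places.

1.0666

crude→zinc→copper→crude: 0.572 × 0.758 × 2.46 = 1.06660
palladium→zinc→copper→palladium: 0.948 × 0.758 × 1.34 = 0.96290
palladium→crude→zinc→palladium: 1.67 × 0.572 × 0.996 = 0.95142
crude→copper→zinc→crude: 0.407 × 1.31 × 1.73 = 0.92238
palladium→crude→copper→palladium: 1.67 × 0.407 × 1.34 = 0.91078
Maximum is crude→zinc→copper→crude at 1.0666; arbitrage exists.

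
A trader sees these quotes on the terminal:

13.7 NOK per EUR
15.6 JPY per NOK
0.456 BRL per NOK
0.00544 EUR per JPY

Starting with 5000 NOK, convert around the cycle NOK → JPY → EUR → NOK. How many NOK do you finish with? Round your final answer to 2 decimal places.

5000 NOK × 15.6 = 78000 JPY
78000 JPY × 0.00544 = 424.32 EUR
424.32 EUR × 13.7 = 5813.184 NOK

5813.18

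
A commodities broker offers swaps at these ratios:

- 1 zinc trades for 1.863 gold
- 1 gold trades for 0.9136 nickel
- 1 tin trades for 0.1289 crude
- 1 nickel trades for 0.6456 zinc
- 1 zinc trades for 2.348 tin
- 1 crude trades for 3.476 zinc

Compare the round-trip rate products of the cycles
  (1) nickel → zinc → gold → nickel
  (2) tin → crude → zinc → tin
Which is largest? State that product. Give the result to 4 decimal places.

(1) 0.6456 × 1.863 × 0.9136 = 1.09883
(2) 0.1289 × 3.476 × 2.348 = 1.05204
Highest is cycle (1) at 1.0988 (>1, arbitrage).

1.0988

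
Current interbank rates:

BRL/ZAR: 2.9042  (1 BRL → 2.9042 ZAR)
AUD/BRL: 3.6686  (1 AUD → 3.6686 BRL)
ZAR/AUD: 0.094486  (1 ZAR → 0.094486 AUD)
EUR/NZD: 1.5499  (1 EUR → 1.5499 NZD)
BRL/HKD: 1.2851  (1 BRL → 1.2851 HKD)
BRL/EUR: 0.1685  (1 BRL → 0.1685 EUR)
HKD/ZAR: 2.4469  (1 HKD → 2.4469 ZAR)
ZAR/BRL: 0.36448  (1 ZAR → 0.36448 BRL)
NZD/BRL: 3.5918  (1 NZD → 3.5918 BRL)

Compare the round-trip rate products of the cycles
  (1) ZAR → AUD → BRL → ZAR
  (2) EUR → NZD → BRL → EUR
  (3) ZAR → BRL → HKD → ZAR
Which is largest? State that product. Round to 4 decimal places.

(1) 0.094486 × 3.6686 × 2.9042 = 1.00669
(2) 1.5499 × 3.5918 × 0.1685 = 0.93803
(3) 0.36448 × 1.2851 × 2.4469 = 1.14611
Highest is cycle (3) at 1.1461 (>1, arbitrage).

1.1461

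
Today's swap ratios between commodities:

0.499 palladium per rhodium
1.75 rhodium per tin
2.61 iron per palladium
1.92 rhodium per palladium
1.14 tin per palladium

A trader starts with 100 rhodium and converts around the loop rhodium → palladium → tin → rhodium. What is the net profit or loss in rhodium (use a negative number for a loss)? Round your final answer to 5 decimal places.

100 rhodium × 0.499 = 49.9 palladium
49.9 palladium × 1.14 = 56.886 tin
56.886 tin × 1.75 = 99.5505 rhodium
Net change: 99.5505 − 100 = -0.4495 rhodium

-0.44950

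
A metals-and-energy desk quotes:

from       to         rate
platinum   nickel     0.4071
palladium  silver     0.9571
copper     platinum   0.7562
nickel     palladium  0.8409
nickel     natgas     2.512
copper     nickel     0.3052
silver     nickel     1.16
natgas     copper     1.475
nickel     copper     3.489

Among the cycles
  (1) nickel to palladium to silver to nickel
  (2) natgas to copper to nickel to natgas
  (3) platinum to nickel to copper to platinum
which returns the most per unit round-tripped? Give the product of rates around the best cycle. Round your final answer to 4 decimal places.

(1) 0.8409 × 0.9571 × 1.16 = 0.93360
(2) 1.475 × 0.3052 × 2.512 = 1.13083
(3) 0.4071 × 3.489 × 0.7562 = 1.07409
Highest is cycle (2) at 1.1308 (>1, arbitrage).

1.1308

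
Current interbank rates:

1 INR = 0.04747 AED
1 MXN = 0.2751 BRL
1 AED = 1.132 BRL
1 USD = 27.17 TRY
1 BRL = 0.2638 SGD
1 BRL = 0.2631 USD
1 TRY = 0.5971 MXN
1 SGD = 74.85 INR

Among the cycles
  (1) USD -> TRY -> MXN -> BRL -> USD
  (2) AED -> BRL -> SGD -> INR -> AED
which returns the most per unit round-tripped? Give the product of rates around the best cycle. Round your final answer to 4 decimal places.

(1) 27.17 × 0.5971 × 0.2751 × 0.2631 = 1.17422
(2) 1.132 × 0.2638 × 74.85 × 0.04747 = 1.06104
Highest is cycle (1) at 1.1742 (>1, arbitrage).

1.1742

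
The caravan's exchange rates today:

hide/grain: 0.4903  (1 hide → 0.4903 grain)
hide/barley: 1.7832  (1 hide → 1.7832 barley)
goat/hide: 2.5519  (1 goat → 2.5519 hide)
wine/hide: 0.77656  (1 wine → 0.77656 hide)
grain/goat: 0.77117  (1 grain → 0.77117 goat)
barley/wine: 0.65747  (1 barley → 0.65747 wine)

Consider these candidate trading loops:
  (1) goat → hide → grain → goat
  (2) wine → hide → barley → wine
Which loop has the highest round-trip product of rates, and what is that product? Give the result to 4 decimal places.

(1) 2.5519 × 0.4903 × 0.77117 = 0.96489
(2) 0.77656 × 1.7832 × 0.65747 = 0.91044
Highest is cycle (1) at 0.9649 (≤1, no arbitrage).

0.9649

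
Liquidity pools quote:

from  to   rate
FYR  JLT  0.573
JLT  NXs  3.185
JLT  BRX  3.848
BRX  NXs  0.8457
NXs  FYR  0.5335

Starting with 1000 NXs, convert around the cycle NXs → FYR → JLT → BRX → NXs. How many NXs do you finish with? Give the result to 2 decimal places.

994.81

1000 NXs × 0.5335 = 533.5 FYR
533.5 FYR × 0.573 = 305.6955 JLT
305.6955 JLT × 3.848 = 1176.316284 BRX
1176.316284 BRX × 0.8457 = 994.8106813788 NXs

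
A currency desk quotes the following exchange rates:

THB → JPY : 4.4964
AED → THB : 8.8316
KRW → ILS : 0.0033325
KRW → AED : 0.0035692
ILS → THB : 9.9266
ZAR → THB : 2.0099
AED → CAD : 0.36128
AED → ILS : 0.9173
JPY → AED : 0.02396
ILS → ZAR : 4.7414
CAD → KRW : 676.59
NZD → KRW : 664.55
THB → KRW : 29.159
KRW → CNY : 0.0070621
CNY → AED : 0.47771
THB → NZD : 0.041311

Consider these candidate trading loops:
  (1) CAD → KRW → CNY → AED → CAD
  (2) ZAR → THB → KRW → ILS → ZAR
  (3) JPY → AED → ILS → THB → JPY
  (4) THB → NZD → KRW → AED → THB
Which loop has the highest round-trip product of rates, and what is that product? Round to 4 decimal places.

0.9810

(1) 676.59 × 0.0070621 × 0.47771 × 0.36128 = 0.82465
(2) 2.0099 × 29.159 × 0.0033325 × 4.7414 = 0.92603
(3) 0.02396 × 0.9173 × 9.9266 × 4.4964 = 0.98099
(4) 0.041311 × 664.55 × 0.0035692 × 8.8316 = 0.86537
Highest is cycle (3) at 0.9810 (≤1, no arbitrage).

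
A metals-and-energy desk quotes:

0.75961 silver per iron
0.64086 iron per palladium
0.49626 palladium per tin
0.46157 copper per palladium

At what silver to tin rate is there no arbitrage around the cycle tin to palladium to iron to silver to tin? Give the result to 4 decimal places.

Known legs of the cycle: 0.49626 × 0.64086 × 0.75961 = 0.241581186594396
For no arbitrage the full-cycle product must be 1, so the missing rate is 1 / 0.241581186594396 ≈ 4.139395.

4.1394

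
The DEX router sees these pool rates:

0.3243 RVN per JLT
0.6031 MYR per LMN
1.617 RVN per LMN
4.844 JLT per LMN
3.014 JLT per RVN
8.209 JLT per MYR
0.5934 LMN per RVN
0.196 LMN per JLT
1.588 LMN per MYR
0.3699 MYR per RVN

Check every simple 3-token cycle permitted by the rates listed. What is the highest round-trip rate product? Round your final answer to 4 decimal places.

JLT→RVN→MYR→JLT: 0.3243 × 0.3699 × 8.209 = 0.98474
JLT→LMN→MYR→JLT: 0.196 × 0.6031 × 8.209 = 0.97037
JLT→LMN→RVN→JLT: 0.196 × 1.617 × 3.014 = 0.95523
RVN→MYR→LMN→RVN: 0.3699 × 1.588 × 1.617 = 0.94983
JLT→RVN→LMN→JLT: 0.3243 × 0.5934 × 4.844 = 0.93218
Maximum is JLT→RVN→MYR→JLT at 0.9847; no arbitrage — every cycle loses value.

0.9847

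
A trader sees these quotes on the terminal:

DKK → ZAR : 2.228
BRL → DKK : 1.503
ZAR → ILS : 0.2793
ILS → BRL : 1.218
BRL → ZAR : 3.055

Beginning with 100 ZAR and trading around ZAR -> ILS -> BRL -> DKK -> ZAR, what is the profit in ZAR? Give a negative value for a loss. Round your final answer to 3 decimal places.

13.918

100 ZAR × 0.2793 = 27.93 ILS
27.93 ILS × 1.218 = 34.01874 BRL
34.01874 BRL × 1.503 = 51.13016622 DKK
51.13016622 DKK × 2.228 = 113.91801033816 ZAR
Net change: 113.91801033816 − 100 = 13.91801033816 ZAR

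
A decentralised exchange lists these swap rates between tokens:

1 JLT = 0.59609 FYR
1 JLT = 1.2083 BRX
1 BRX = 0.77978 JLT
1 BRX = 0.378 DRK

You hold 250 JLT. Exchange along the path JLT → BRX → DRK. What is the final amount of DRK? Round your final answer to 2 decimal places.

250 JLT × 1.2083 = 302.075 BRX
302.075 BRX × 0.378 = 114.18435 DRK

114.18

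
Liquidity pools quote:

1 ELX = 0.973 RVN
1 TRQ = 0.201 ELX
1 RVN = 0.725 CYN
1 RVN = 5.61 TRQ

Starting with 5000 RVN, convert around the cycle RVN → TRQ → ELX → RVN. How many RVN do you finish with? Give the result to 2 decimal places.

5485.82

5000 RVN × 5.61 = 28050 TRQ
28050 TRQ × 0.201 = 5638.05 ELX
5638.05 ELX × 0.973 = 5485.82265 RVN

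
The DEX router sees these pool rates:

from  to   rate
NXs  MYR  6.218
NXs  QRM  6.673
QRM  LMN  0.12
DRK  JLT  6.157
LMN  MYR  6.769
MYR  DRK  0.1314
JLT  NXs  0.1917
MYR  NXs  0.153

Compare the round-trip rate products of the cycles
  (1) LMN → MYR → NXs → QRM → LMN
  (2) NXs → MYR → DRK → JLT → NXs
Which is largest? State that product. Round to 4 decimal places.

(1) 6.769 × 0.153 × 6.673 × 0.12 = 0.82931
(2) 6.218 × 0.1314 × 6.157 × 0.1917 = 0.96436
Highest is cycle (2) at 0.9644 (≤1, no arbitrage).

0.9644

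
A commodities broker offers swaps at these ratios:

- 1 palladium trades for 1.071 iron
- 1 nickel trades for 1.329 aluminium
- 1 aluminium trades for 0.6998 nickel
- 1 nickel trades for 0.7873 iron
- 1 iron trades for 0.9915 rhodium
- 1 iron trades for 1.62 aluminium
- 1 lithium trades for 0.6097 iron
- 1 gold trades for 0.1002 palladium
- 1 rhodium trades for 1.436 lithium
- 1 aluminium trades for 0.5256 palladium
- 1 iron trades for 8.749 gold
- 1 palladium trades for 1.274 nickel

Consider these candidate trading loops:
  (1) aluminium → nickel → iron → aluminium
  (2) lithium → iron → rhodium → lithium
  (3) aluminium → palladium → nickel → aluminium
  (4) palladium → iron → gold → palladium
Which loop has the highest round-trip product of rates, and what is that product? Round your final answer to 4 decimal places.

(1) 0.6998 × 0.7873 × 1.62 = 0.89254
(2) 0.6097 × 0.9915 × 1.436 = 0.86809
(3) 0.5256 × 1.274 × 1.329 = 0.88992
(4) 1.071 × 8.749 × 0.1002 = 0.93889
Highest is cycle (4) at 0.9389 (≤1, no arbitrage).

0.9389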